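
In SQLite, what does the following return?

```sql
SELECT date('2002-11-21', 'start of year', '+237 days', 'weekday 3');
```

2002-08-28

`start of year` rewinds 2002-11-21 to 2002-01-01.
Applying '+237 days' to 2002-01-01: counting 237 days forward gives 2002-08-26.
`weekday 3` advances to the next Wednesday; 2002-08-26 is a Monday, so it moves forward to 2002-08-28.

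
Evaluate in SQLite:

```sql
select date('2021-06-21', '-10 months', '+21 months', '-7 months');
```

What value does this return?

Adding -10 months to 2021-06-21 gives 2020-08-21.
Adding +21 months to 2020-08-21 gives 2022-05-21.
Adding -7 months to 2022-05-21 gives 2021-10-21.

2021-10-21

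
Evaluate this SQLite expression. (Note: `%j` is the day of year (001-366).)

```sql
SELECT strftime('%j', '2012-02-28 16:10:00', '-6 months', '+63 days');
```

303

First apply '-6 months', '+63 days': 2012-02-28 16:10:00 → 2011-10-30 16:10:00.
Day-of-year for 2011-10-30: days since 2011-01-01 inclusive = 303, zero-padded to 303.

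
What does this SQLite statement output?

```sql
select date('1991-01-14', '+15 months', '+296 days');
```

Adding +15 months to 1991-01-14 gives 1992-04-14.
Applying '+296 days' to 1992-04-14: counting 296 days forward gives 1993-02-04.

1993-02-04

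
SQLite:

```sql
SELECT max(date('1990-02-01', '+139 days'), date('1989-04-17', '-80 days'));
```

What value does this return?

1990-06-20

date('1990-02-01', '+139 days') → 1990-06-20.
date('1989-04-17', '-80 days') → 1989-01-27.
Later of the two is 1990-06-20.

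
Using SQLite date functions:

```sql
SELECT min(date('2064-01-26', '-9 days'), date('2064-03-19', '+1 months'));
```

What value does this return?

2064-01-17

date('2064-01-26', '-9 days') → 2064-01-17.
date('2064-03-19', '+1 months') → 2064-04-19.
Earlier of the two is 2064-01-17.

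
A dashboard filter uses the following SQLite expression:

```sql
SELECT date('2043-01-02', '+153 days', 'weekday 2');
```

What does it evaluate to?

2043-06-09

Applying '+153 days' to 2043-01-02: counting 153 days forward gives 2043-06-04.
`weekday 2` advances to the next Tuesday; 2043-06-04 is a Thursday, so it moves forward to 2043-06-09.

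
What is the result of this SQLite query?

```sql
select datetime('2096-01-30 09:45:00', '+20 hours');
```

2096-01-31 05:45:00

+20 hours from 2096-01-30 09:45:00 is 2096-01-31 05:45:00 (crosses midnight).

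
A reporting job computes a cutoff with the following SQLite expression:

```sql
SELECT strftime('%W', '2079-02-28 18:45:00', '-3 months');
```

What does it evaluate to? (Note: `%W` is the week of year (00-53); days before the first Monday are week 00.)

First apply '-3 months': 2079-02-28 18:45:00 → 2078-11-28 18:45:00.
2078-11-28 is a Monday. SQLite's %W counts Mondays since the year started; the result is 48.

48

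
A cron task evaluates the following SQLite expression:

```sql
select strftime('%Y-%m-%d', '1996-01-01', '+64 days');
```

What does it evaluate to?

First apply '+64 days': 1996-01-01 → 1996-03-05.
`%Y-%m-%d` extracts the ISO date: 1996-03-05.

1996-03-05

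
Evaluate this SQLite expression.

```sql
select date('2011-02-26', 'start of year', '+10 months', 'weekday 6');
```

2011-11-05

`start of year` rewinds 2011-02-26 to 2011-01-01.
Adding +10 months to 2011-01-01 gives 2011-11-01.
`weekday 6` advances to the next Saturday; 2011-11-01 is a Tuesday, so it moves forward to 2011-11-05.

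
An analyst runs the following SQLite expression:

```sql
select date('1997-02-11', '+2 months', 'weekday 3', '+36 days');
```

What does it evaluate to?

1997-05-22

Adding +2 months to 1997-02-11 gives 1997-04-11.
`weekday 3` advances to the next Wednesday; 1997-04-11 is a Friday, so it moves forward to 1997-04-16.
April 1997 has 30 days; 14 remain after the 16th, so 15 days reach 1997-05-01.
Advancing 21 more days within May lands on 1997-05-22.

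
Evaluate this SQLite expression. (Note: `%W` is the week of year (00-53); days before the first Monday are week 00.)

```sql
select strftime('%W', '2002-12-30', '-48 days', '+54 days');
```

00

First apply '-48 days', '+54 days': 2002-12-30 → 2003-01-05.
2003-01-05 is a Sunday. SQLite's %W counts Mondays since the year started; the result is 00.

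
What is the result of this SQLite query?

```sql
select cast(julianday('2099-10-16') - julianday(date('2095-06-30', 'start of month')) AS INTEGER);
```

1598

`start of month` rewinds 2095-06-30 to 2095-06-01.
29 days remain in June 2095 after the 1st (30 − 1).
Full months from July 2095 through September 2099 contribute their day counts.
Then 16 days into October 2099.
Total: 29 + 31 + 31 + 30 + 31 + 30 + 31 + 31 + 29 + 31 + 30 + 31 + 30 + 31 + 31 + 30 + 31 + 30 + 31 + 31 + 28 + 31 + 30 + 31 + 30 + 31 + 31 + 30 + 31 + 30 + 31 + 31 + 28 + 31 + 30 + 31 + 30 + 31 + 31 + 30 + 31 + 30 + 31 + 31 + 28 + 31 + 30 + 31 + 30 + 31 + 31 + 30 + 16 = 1598.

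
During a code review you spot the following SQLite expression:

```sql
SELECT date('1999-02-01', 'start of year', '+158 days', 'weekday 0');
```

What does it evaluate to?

`start of year` rewinds 1999-02-01 to 1999-01-01.
Applying '+158 days' to 1999-01-01: counting 158 days forward gives 1999-06-08.
`weekday 0` advances to the next Sunday; 1999-06-08 is a Tuesday, so it moves forward to 1999-06-13.

1999-06-13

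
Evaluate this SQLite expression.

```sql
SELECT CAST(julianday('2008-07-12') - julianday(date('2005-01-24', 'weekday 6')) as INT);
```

1260

`weekday 6` advances to the next Saturday; 2005-01-24 is a Monday, so it moves forward to 2005-01-29.
2 days remain in January 2005 after the 29th (31 − 29).
Full months from February 2005 through June 2008 contribute their day counts.
Then 12 days into July 2008.
Total: 2 + 28 + 31 + 30 + 31 + 30 + 31 + 31 + 30 + 31 + 30 + 31 + 31 + 28 + 31 + 30 + 31 + 30 + 31 + 31 + 30 + 31 + 30 + 31 + 31 + 28 + 31 + 30 + 31 + 30 + 31 + 31 + 30 + 31 + 30 + 31 + 31 + 29 + 31 + 30 + 31 + 30 + 12 = 1260.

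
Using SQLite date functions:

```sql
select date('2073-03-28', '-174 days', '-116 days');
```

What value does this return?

Applying '-174 days' to 2073-03-28: counting 174 days back gives 2072-10-05.
Applying '-116 days' to 2072-10-05: counting 116 days back gives 2072-06-11.

2072-06-11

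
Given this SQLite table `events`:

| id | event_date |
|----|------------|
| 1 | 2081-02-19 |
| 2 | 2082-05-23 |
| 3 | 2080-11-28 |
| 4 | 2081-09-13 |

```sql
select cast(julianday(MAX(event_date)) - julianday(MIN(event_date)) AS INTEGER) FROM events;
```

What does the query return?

MIN = 2080-11-28, MAX = 2082-05-23.
2 days remain in November 2080 after the 28th (30 − 28).
Full months from December 2080 through April 2082 contribute their day counts.
Then 23 days into May 2082.
Total: 2 + 31 + 31 + 28 + 31 + 30 + 31 + 30 + 31 + 31 + 30 + 31 + 30 + 31 + 31 + 28 + 31 + 30 + 23 = 541.

541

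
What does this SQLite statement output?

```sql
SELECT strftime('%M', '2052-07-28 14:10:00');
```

10

`%M` extracts the 2-digit minute: 10.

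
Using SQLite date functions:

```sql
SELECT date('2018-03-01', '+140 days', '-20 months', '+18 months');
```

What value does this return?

2018-05-19

Applying '+140 days' to 2018-03-01: counting 140 days forward gives 2018-07-19.
Adding -20 months to 2018-07-19 gives 2016-11-19.
Adding +18 months to 2016-11-19 gives 2018-05-19.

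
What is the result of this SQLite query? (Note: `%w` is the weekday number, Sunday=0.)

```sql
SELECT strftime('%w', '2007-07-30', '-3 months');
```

First apply '-3 months': 2007-07-30 → 2007-04-30.
2007-04-30 is a Monday; with Sunday=0 that is 1.

1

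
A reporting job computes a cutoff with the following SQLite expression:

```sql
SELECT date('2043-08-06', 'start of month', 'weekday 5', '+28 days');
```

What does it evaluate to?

2043-09-04

`start of month` rewinds 2043-08-06 to 2043-08-01.
`weekday 5` advances to the next Friday; 2043-08-01 is a Saturday, so it moves forward to 2043-08-07.
August 2043 has 31 days; 24 remain after the 7th, so 25 days reach 2043-09-01.
Advancing 3 more days within September lands on 2043-09-04.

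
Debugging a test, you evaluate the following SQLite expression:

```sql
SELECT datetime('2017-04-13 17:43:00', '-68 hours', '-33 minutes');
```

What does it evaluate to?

-68 hours from 2017-04-13 17:43:00 is 2017-04-10 21:43:00 (crosses midnight).
-33 minutes from 2017-04-10 21:43:00 is 2017-04-10 21:10:00.

2017-04-10 21:10:00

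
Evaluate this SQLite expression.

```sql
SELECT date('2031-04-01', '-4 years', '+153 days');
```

2027-09-01

Adding -4 years to 2031-04-01 gives 2027-04-01.
Applying '+153 days' to 2027-04-01: counting 153 days forward gives 2027-09-01.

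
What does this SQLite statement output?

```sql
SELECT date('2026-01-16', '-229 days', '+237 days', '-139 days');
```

Applying '-229 days' to 2026-01-16: counting 229 days back gives 2025-06-01.
Applying '+237 days' to 2025-06-01: counting 237 days forward gives 2026-01-24.
Applying '-139 days' to 2026-01-24: counting 139 days back gives 2025-09-07.

2025-09-07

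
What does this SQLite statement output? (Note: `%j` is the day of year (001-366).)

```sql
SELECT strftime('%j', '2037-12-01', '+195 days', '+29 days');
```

194

First apply '+195 days', '+29 days': 2037-12-01 → 2038-07-13.
Day-of-year for 2038-07-13: days since 2038-01-01 inclusive = 194, zero-padded to 194.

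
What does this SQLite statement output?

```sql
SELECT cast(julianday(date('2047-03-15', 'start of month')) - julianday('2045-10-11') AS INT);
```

506

`start of month` rewinds 2047-03-15 to 2047-03-01.
20 days remain in October 2045 after the 11th (31 − 11).
Full months from November 2045 through February 2047 contribute their day counts.
Then 1 day into March 2047.
Total: 20 + 30 + 31 + 31 + 28 + 31 + 30 + 31 + 30 + 31 + 31 + 30 + 31 + 30 + 31 + 31 + 28 + 1 = 506.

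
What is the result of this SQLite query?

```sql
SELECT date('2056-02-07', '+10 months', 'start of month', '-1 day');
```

2056-11-30

Adding +10 months to 2056-02-07 gives 2056-12-07.
`start of month` rewinds 2056-12-07 to 2056-12-01.
Going back 1 day from 2056-12-01 reaches 2056-11-30 (last day of November, 30 days).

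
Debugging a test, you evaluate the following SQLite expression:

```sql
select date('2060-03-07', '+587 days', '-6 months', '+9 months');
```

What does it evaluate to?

2062-01-15

Applying '+587 days' to 2060-03-07: counting 587 days forward gives 2061-10-15.
Adding -6 months to 2061-10-15 gives 2061-04-15.
Adding +9 months to 2061-04-15 gives 2062-01-15.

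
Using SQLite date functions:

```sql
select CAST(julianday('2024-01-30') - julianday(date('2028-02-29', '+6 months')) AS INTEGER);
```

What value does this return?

Adding +6 months to 2028-02-29 gives 2028-08-29.
1 day remains in January 2024 after the 30th (31 − 30).
Full months from February 2024 through July 2028 contribute their day counts.
Then 29 days into August 2028.
Total: 1 + 29 + 31 + 30 + 31 + 30 + 31 + 31 + 30 + 31 + 30 + 31 + 31 + 28 + 31 + 30 + 31 + 30 + 31 + 31 + 30 + 31 + 30 + 31 + 31 + 28 + 31 + 30 + 31 + 30 + 31 + 31 + 30 + 31 + 30 + 31 + 31 + 28 + 31 + 30 + 31 + 30 + 31 + 31 + 30 + 31 + 30 + 31 + 31 + 29 + 31 + 30 + 31 + 30 + 31 + 29 = 1673.
The subtraction is earlier − later, so the result is −1673 → -1673.

-1673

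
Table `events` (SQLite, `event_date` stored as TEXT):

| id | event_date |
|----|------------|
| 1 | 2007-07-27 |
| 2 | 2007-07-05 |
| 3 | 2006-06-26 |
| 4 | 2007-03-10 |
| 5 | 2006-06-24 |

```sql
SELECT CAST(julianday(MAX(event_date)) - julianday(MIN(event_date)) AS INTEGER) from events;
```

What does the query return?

398

MIN = 2006-06-24, MAX = 2007-07-27.
6 days remain in June 2006 after the 24th (30 − 24).
Full months from July 2006 through June 2007 contribute their day counts.
Then 27 days into July 2007.
Total: 6 + 31 + 31 + 30 + 31 + 30 + 31 + 31 + 28 + 31 + 30 + 31 + 30 + 27 = 398.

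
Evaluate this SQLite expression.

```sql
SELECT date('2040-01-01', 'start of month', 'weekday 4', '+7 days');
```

2040-01-12

`start of month` rewinds 2040-01-01 to 2040-01-01.
`weekday 4` advances to the next Thursday; 2040-01-01 is a Sunday, so it moves forward to 2040-01-05.
Advancing 7 more days within January lands on 2040-01-12.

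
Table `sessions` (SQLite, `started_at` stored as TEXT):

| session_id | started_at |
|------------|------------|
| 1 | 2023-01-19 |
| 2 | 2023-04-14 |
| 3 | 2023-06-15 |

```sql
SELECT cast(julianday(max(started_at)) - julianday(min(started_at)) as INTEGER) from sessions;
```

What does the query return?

147

MIN = 2023-01-19, MAX = 2023-06-15.
12 days remain in January 2023 after the 19th (31 − 19).
February 2023: 28 days.
March 2023: 31 days.
April 2023: 30 days.
May 2023: 31 days.
Then 15 days into June 2023.
Total: 12 + 28 + 31 + 30 + 31 + 15 = 147.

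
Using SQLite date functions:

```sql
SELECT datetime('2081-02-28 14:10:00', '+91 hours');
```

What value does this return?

+91 hours from 2081-02-28 14:10:00 is 2081-03-04 09:10:00 (crosses midnight).

2081-03-04 09:10:00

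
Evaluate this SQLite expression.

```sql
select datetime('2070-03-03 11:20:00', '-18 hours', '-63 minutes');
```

2070-03-02 16:17:00

-18 hours from 2070-03-03 11:20:00 is 2070-03-02 17:20:00 (crosses midnight).
63 minutes = 1h 3m; -63 minutes from 2070-03-02 17:20:00 is 2070-03-02 16:17:00.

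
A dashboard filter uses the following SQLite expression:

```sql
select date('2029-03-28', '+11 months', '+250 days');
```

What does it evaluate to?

Adding +11 months to 2029-03-28 gives 2030-02-28.
Applying '+250 days' to 2030-02-28: counting 250 days forward gives 2030-11-05.

2030-11-05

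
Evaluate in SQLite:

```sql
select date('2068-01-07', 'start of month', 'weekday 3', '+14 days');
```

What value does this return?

2068-01-18

`start of month` rewinds 2068-01-07 to 2068-01-01.
`weekday 3` advances to the next Wednesday; 2068-01-01 is a Sunday, so it moves forward to 2068-01-04.
Advancing 14 more days within January lands on 2068-01-18.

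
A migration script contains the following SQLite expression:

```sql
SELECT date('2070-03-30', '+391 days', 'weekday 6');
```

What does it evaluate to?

2071-04-25

Applying '+391 days' to 2070-03-30: counting 391 days forward gives 2071-04-25.
`weekday 6` advances to the next Saturday; 2071-04-25 is already a Saturday, so it stays at 2071-04-25.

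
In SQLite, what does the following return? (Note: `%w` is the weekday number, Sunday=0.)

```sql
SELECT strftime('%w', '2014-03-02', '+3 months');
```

1

First apply '+3 months': 2014-03-02 → 2014-06-02.
2014-06-02 is a Monday; with Sunday=0 that is 1.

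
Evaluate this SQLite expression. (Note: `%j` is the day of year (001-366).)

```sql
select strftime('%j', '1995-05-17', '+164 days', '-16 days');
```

First apply '+164 days', '-16 days': 1995-05-17 → 1995-10-12.
Day-of-year for 1995-10-12: days since 1995-01-01 inclusive = 285, zero-padded to 285.

285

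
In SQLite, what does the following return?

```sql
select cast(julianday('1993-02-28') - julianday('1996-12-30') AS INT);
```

0 days remain in February 1993 after the 28th (28 − 28).
Full months from March 1993 through November 1996 contribute their day counts.
Then 30 days into December 1996.
Total: 0 + 31 + 30 + 31 + 30 + 31 + 31 + 30 + 31 + 30 + 31 + 31 + 28 + 31 + 30 + 31 + 30 + 31 + 31 + 30 + 31 + 30 + 31 + 31 + 28 + 31 + 30 + 31 + 30 + 31 + 31 + 30 + 31 + 30 + 31 + 31 + 29 + 31 + 30 + 31 + 30 + 31 + 31 + 30 + 31 + 30 + 30 = 1401.
The subtraction is earlier − later, so the result is −1401 → -1401.

-1401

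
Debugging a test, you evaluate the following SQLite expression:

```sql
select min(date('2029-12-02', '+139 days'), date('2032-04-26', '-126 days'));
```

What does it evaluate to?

2030-04-20

date('2029-12-02', '+139 days') → 2030-04-20.
date('2032-04-26', '-126 days') → 2031-12-22.
Earlier of the two is 2030-04-20.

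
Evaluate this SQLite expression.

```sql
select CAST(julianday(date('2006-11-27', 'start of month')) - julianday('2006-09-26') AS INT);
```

`start of month` rewinds 2006-11-27 to 2006-11-01.
4 days remain in September 2006 after the 26th (30 − 26).
October 2006: 31 days.
Then 1 day into November 2006.
Total: 4 + 31 + 1 = 36.

36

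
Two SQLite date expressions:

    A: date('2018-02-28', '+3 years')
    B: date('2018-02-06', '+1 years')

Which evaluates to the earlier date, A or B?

A = 2021-02-28.
B = 2019-02-06.
B is earlier.

B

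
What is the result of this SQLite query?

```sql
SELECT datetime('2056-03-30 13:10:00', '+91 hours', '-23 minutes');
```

+91 hours from 2056-03-30 13:10:00 is 2056-04-03 08:10:00 (crosses midnight).
-23 minutes from 2056-04-03 08:10:00 is 2056-04-03 07:47:00.

2056-04-03 07:47:00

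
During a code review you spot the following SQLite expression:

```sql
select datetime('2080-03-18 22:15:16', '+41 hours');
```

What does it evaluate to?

2080-03-20 15:15:16

+41 hours from 2080-03-18 22:15:16 is 2080-03-20 15:15:16 (crosses midnight).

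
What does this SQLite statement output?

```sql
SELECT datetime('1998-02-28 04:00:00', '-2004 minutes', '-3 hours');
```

2004 minutes = 33h 24m; -2004 minutes from 1998-02-28 04:00:00 is 1998-02-26 18:36:00 (crosses midnight).
-3 hours from 1998-02-26 18:36:00 is 1998-02-26 15:36:00.

1998-02-26 15:36:00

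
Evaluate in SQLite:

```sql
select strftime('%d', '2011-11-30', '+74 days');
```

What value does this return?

12

First apply '+74 days': 2011-11-30 → 2012-02-12.
`%d` extracts the 2-digit day of month: 12.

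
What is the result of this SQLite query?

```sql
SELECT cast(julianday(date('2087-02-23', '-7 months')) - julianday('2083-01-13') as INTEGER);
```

1287

Adding -7 months to 2087-02-23 gives 2086-07-23.
18 days remain in January 2083 after the 13th (31 − 13).
Full months from February 2083 through June 2086 contribute their day counts.
Then 23 days into July 2086.
Total: 18 + 28 + 31 + 30 + 31 + 30 + 31 + 31 + 30 + 31 + 30 + 31 + 31 + 29 + 31 + 30 + 31 + 30 + 31 + 31 + 30 + 31 + 30 + 31 + 31 + 28 + 31 + 30 + 31 + 30 + 31 + 31 + 30 + 31 + 30 + 31 + 31 + 28 + 31 + 30 + 31 + 30 + 23 = 1287.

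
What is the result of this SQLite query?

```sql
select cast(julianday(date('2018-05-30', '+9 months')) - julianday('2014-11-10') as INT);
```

1573

Adding +9 months to 2018-05-30 targets 2019-02-30. February 2019 has only 28 days, so SQLite normalizes the 2-day overflow forward to 2019-03-02.
20 days remain in November 2014 after the 10th (30 − 10).
Full months from December 2014 through February 2019 contribute their day counts.
Then 2 days into March 2019.
Total: 20 + 31 + 31 + 28 + 31 + 30 + 31 + 30 + 31 + 31 + 30 + 31 + 30 + 31 + 31 + 29 + 31 + 30 + 31 + 30 + 31 + 31 + 30 + 31 + 30 + 31 + 31 + 28 + 31 + 30 + 31 + 30 + 31 + 31 + 30 + 31 + 30 + 31 + 31 + 28 + 31 + 30 + 31 + 30 + 31 + 31 + 30 + 31 + 30 + 31 + 31 + 28 + 2 = 1573.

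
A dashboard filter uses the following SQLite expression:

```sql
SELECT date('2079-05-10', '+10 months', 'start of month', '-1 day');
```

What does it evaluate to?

2080-02-29

Adding +10 months to 2079-05-10 gives 2080-03-10.
`start of month` rewinds 2080-03-10 to 2080-03-01.
Going back 1 day from 2080-03-01 reaches 2080-02-29 (last day of February, 29 days).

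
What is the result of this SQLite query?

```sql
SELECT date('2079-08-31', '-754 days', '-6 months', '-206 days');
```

Applying '-754 days' to 2079-08-31: counting 754 days back gives 2077-08-07.
Adding -6 months to 2077-08-07 gives 2077-02-07.
Applying '-206 days' to 2077-02-07: counting 206 days back gives 2076-07-16.

2076-07-16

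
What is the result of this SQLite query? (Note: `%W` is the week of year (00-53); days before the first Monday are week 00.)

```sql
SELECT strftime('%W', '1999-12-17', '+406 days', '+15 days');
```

06

First apply '+406 days', '+15 days': 1999-12-17 → 2001-02-10.
2001-02-10 is a Saturday. SQLite's %W counts Mondays since the year started; the result is 06.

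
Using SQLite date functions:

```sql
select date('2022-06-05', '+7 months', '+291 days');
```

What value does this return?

2023-10-23

Adding +7 months to 2022-06-05 gives 2023-01-05.
Applying '+291 days' to 2023-01-05: counting 291 days forward gives 2023-10-23.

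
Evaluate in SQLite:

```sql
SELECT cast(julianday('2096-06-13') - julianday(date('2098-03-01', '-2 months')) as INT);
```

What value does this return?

Adding -2 months to 2098-03-01 gives 2098-01-01.
17 days remain in June 2096 after the 13th (30 − 13).
Full months from July 2096 through December 2097 contribute their day counts.
Then 1 day into January 2098.
Total: 17 + 31 + 31 + 30 + 31 + 30 + 31 + 31 + 28 + 31 + 30 + 31 + 30 + 31 + 31 + 30 + 31 + 30 + 31 + 1 = 567.
The subtraction is earlier − later, so the result is −567 → -567.

-567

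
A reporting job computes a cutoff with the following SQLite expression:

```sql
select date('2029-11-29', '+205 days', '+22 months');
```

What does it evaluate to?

Applying '+205 days' to 2029-11-29: counting 205 days forward gives 2030-06-22.
Adding +22 months to 2030-06-22 gives 2032-04-22.

2032-04-22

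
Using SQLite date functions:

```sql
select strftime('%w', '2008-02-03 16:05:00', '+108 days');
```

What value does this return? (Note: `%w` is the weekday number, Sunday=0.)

3

First apply '+108 days': 2008-02-03 16:05:00 → 2008-05-21 16:05:00.
2008-05-21 is a Wednesday; with Sunday=0 that is 3.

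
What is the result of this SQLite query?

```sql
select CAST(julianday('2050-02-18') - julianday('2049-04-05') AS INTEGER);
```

319

25 days remain in April 2049 after the 5th (30 − 5).
Full months from May 2049 through January 2050 contribute their day counts.
Then 18 days into February 2050.
Total: 25 + 31 + 30 + 31 + 31 + 30 + 31 + 30 + 31 + 31 + 18 = 319.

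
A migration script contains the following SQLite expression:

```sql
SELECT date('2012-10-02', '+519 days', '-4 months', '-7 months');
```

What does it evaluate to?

2013-04-05

Applying '+519 days' to 2012-10-02: counting 519 days forward gives 2014-03-05.
Adding -4 months to 2014-03-05 gives 2013-11-05.
Adding -7 months to 2013-11-05 gives 2013-04-05.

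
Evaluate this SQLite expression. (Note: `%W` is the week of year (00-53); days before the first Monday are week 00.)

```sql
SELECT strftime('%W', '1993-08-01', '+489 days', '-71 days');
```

First apply '+489 days', '-71 days': 1993-08-01 → 1994-09-23.
1994-09-23 is a Friday. SQLite's %W counts Mondays since the year started; the result is 38.

38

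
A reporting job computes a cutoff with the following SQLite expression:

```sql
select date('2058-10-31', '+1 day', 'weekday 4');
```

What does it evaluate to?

2058-11-07

October 2058 has 31 days; 0 remain after the 31st, so 1 days reach 2058-11-01.
`weekday 4` advances to the next Thursday; 2058-11-01 is a Friday, so it moves forward to 2058-11-07.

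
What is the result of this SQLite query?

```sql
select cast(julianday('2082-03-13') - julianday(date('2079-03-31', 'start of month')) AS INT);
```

`start of month` rewinds 2079-03-31 to 2079-03-01.
30 days remain in March 2079 after the 1st (31 − 1).
Full months from April 2079 through February 2082 contribute their day counts.
Then 13 days into March 2082.
Total: 30 + 30 + 31 + 30 + 31 + 31 + 30 + 31 + 30 + 31 + 31 + 29 + 31 + 30 + 31 + 30 + 31 + 31 + 30 + 31 + 30 + 31 + 31 + 28 + 31 + 30 + 31 + 30 + 31 + 31 + 30 + 31 + 30 + 31 + 31 + 28 + 13 = 1108.

1108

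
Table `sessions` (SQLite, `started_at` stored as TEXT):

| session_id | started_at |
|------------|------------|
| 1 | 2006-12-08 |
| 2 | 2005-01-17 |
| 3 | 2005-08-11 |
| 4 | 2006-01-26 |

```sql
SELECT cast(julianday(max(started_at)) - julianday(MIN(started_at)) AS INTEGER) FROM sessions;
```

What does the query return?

MIN = 2005-01-17, MAX = 2006-12-08.
14 days remain in January 2005 after the 17th (31 − 17).
Full months from February 2005 through November 2006 contribute their day counts.
Then 8 days into December 2006.
Total: 14 + 28 + 31 + 30 + 31 + 30 + 31 + 31 + 30 + 31 + 30 + 31 + 31 + 28 + 31 + 30 + 31 + 30 + 31 + 31 + 30 + 31 + 30 + 8 = 690.

690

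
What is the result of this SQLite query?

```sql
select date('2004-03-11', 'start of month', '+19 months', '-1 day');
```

2005-09-30

`start of month` rewinds 2004-03-11 to 2004-03-01.
Adding +19 months to 2004-03-01 gives 2005-10-01.
Going back 1 day from 2005-10-01 reaches 2005-09-30 (last day of September, 30 days).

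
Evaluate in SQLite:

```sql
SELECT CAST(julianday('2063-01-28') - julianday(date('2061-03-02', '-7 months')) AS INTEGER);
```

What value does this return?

909

Adding -7 months to 2061-03-02 gives 2060-08-02.
29 days remain in August 2060 after the 2nd (31 − 2).
Full months from September 2060 through December 2062 contribute their day counts.
Then 28 days into January 2063.
Total: 29 + 30 + 31 + 30 + 31 + 31 + 28 + 31 + 30 + 31 + 30 + 31 + 31 + 30 + 31 + 30 + 31 + 31 + 28 + 31 + 30 + 31 + 30 + 31 + 31 + 30 + 31 + 30 + 31 + 28 = 909.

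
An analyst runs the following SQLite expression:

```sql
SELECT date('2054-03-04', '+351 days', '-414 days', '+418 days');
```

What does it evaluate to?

2055-02-22

Applying '+351 days' to 2054-03-04: counting 351 days forward gives 2055-02-18.
Applying '-414 days' to 2055-02-18: counting 414 days back gives 2053-12-31.
Applying '+418 days' to 2053-12-31: counting 418 days forward gives 2055-02-22.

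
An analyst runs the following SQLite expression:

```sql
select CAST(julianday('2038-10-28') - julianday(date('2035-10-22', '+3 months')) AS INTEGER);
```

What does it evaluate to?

1010

Adding +3 months to 2035-10-22 gives 2036-01-22.
9 days remain in January 2036 after the 22nd (31 − 22).
Full months from February 2036 through September 2038 contribute their day counts.
Then 28 days into October 2038.
Total: 9 + 29 + 31 + 30 + 31 + 30 + 31 + 31 + 30 + 31 + 30 + 31 + 31 + 28 + 31 + 30 + 31 + 30 + 31 + 31 + 30 + 31 + 30 + 31 + 31 + 28 + 31 + 30 + 31 + 30 + 31 + 31 + 30 + 28 = 1010.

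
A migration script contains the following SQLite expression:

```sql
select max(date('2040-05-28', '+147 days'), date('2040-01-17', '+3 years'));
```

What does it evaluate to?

2043-01-17

date('2040-05-28', '+147 days') → 2040-10-22.
date('2040-01-17', '+3 years') → 2043-01-17.
Later of the two is 2043-01-17.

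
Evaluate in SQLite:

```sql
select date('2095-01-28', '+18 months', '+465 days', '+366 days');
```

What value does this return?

Adding +18 months to 2095-01-28 gives 2096-07-28.
Applying '+465 days' to 2096-07-28: counting 465 days forward gives 2097-11-05.
Applying '+366 days' to 2097-11-05: counting 366 days forward gives 2098-11-06.

2098-11-06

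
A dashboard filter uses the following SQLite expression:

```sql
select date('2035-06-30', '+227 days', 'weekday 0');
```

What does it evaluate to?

Applying '+227 days' to 2035-06-30: counting 227 days forward gives 2036-02-12.
`weekday 0` advances to the next Sunday; 2036-02-12 is a Tuesday, so it moves forward to 2036-02-17.

2036-02-17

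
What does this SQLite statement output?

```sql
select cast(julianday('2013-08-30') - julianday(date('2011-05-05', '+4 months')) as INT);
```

Adding +4 months to 2011-05-05 gives 2011-09-05.
25 days remain in September 2011 after the 5th (30 − 5).
Full months from October 2011 through July 2013 contribute their day counts.
Then 30 days into August 2013.
Total: 25 + 31 + 30 + 31 + 31 + 29 + 31 + 30 + 31 + 30 + 31 + 31 + 30 + 31 + 30 + 31 + 31 + 28 + 31 + 30 + 31 + 30 + 31 + 30 = 725.

725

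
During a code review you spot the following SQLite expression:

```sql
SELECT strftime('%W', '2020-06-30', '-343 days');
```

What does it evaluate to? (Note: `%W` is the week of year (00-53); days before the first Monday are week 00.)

29

First apply '-343 days': 2020-06-30 → 2019-07-23.
2019-07-23 is a Tuesday. SQLite's %W counts Mondays since the year started; the result is 29.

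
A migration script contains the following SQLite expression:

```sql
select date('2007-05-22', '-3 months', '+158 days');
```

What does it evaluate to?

2007-07-30

Adding -3 months to 2007-05-22 gives 2007-02-22.
Applying '+158 days' to 2007-02-22: counting 158 days forward gives 2007-07-30.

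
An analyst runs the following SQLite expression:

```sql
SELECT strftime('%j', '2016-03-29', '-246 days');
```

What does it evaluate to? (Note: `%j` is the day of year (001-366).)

208

First apply '-246 days': 2016-03-29 → 2015-07-27.
Day-of-year for 2015-07-27: days since 2015-01-01 inclusive = 208, zero-padded to 208.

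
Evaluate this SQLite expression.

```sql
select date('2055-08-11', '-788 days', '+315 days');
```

Applying '-788 days' to 2055-08-11: counting 788 days back gives 2053-06-14.
Applying '+315 days' to 2053-06-14: counting 315 days forward gives 2054-04-25.

2054-04-25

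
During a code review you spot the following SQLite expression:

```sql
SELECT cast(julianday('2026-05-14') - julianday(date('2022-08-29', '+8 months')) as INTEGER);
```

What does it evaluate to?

Adding +8 months to 2022-08-29 gives 2023-04-29.
1 day remains in April 2023 after the 29th (30 − 29).
Full months from May 2023 through April 2026 contribute their day counts.
Then 14 days into May 2026.
Total: 1 + 31 + 30 + 31 + 31 + 30 + 31 + 30 + 31 + 31 + 29 + 31 + 30 + 31 + 30 + 31 + 31 + 30 + 31 + 30 + 31 + 31 + 28 + 31 + 30 + 31 + 30 + 31 + 31 + 30 + 31 + 30 + 31 + 31 + 28 + 31 + 30 + 14 = 1111.

1111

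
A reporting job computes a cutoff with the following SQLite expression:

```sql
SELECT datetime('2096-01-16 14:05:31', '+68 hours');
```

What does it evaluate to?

2096-01-19 10:05:31

+68 hours from 2096-01-16 14:05:31 is 2096-01-19 10:05:31 (crosses midnight).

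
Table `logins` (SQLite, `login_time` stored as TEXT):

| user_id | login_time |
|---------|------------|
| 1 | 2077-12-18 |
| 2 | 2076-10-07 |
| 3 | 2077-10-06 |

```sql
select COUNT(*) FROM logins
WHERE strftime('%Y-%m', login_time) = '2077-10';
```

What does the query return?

1

Rows with year-month 2077-10: 2077-10-06 → 1.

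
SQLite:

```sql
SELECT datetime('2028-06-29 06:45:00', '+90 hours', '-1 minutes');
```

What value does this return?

2028-07-03 00:44:00

+90 hours from 2028-06-29 06:45:00 is 2028-07-03 00:45:00 (crosses midnight).
-1 minutes from 2028-07-03 00:45:00 is 2028-07-03 00:44:00.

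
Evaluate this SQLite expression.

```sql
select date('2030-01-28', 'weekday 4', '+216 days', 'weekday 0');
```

`weekday 4` advances to the next Thursday; 2030-01-28 is a Monday, so it moves forward to 2030-01-31.
Applying '+216 days' to 2030-01-31: counting 216 days forward gives 2030-09-04.
`weekday 0` advances to the next Sunday; 2030-09-04 is a Wednesday, so it moves forward to 2030-09-08.

2030-09-08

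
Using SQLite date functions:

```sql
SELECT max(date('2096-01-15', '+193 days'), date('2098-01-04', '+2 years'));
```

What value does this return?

2100-01-04

date('2096-01-15', '+193 days') → 2096-07-26.
date('2098-01-04', '+2 years') → 2100-01-04.
Later of the two is 2100-01-04.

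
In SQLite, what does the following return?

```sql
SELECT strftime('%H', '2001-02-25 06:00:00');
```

06

`%H` extracts the 2-digit hour (00-23): 06.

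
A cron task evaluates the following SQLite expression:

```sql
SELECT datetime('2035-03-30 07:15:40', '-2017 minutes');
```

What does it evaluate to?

2035-03-28 21:38:40

2017 minutes = 33h 37m; -2017 minutes from 2035-03-30 07:15:40 is 2035-03-28 21:38:40 (crosses midnight).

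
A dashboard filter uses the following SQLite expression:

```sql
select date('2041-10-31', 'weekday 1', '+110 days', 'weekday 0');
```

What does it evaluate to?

`weekday 1` advances to the next Monday; 2041-10-31 is a Thursday, so it moves forward to 2041-11-04.
Applying '+110 days' to 2041-11-04: counting 110 days forward gives 2042-02-22.
`weekday 0` advances to the next Sunday; 2042-02-22 is a Saturday, so it moves forward to 2042-02-23.

2042-02-23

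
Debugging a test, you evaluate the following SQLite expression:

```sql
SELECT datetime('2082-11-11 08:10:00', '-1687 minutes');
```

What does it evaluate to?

2082-11-10 04:03:00

1687 minutes = 28h 7m; -1687 minutes from 2082-11-11 08:10:00 is 2082-11-10 04:03:00 (crosses midnight).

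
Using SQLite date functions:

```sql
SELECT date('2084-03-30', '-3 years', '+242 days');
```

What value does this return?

Adding -3 years to 2084-03-30 gives 2081-03-30.
Applying '+242 days' to 2081-03-30: counting 242 days forward gives 2081-11-27.

2081-11-27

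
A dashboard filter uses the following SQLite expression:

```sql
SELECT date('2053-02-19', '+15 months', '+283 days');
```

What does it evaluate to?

2055-02-26

Adding +15 months to 2053-02-19 gives 2054-05-19.
Applying '+283 days' to 2054-05-19: counting 283 days forward gives 2055-02-26.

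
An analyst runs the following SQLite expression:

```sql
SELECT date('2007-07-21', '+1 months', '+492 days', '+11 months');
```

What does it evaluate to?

2009-11-25

Adding +1 month to 2007-07-21 gives 2007-08-21.
Applying '+492 days' to 2007-08-21: counting 492 days forward gives 2008-12-25.
Adding +11 months to 2008-12-25 gives 2009-11-25.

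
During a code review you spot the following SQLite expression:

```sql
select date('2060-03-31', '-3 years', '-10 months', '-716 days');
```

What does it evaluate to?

Adding -3 years to 2060-03-31 gives 2057-03-31.
Adding -10 months to 2057-03-31 gives 2056-05-31.
Applying '-716 days' to 2056-05-31: counting 716 days back gives 2054-06-15.

2054-06-15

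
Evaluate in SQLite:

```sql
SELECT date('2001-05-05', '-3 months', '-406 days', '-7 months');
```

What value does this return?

Adding -3 months to 2001-05-05 gives 2001-02-05.
Applying '-406 days' to 2001-02-05: counting 406 days back gives 1999-12-27.
Adding -7 months to 1999-12-27 gives 1999-05-27.

1999-05-27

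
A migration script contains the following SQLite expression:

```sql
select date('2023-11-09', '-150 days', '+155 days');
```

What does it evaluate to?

2023-11-14

Applying '-150 days' to 2023-11-09: counting 150 days back gives 2023-06-12.
Applying '+155 days' to 2023-06-12: counting 155 days forward gives 2023-11-14.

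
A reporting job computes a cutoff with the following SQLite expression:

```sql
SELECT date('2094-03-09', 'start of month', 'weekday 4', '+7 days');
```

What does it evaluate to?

2094-03-11

`start of month` rewinds 2094-03-09 to 2094-03-01.
`weekday 4` advances to the next Thursday; 2094-03-01 is a Monday, so it moves forward to 2094-03-04.
Advancing 7 more days within March lands on 2094-03-11.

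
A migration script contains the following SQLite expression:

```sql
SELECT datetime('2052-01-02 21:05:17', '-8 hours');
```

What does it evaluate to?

-8 hours from 2052-01-02 21:05:17 is 2052-01-02 13:05:17.

2052-01-02 13:05:17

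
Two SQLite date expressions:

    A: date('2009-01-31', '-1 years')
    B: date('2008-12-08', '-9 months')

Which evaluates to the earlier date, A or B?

A

A = 2008-01-31.
B = 2008-03-08.
A is earlier.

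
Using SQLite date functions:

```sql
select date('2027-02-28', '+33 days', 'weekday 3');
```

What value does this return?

February 2027 has 28 days; 0 remain after the 28th, so 1 days reach 2027-03-01.
March 2027 has 31 days; 30 remain after the 1st, so 31 days reach 2027-04-01.
Advancing 1 more day within April lands on 2027-04-02.
`weekday 3` advances to the next Wednesday; 2027-04-02 is a Friday, so it moves forward to 2027-04-07.

2027-04-07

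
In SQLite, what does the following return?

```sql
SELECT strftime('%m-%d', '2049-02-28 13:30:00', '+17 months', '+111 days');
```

11-16

First apply '+17 months', '+111 days': 2049-02-28 13:30:00 → 2050-11-16 13:30:00.
`%m-%d` extracts the month-day: 11-16.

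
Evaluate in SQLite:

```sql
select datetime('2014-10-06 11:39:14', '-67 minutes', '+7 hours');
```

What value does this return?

67 minutes = 1h 7m; -67 minutes from 2014-10-06 11:39:14 is 2014-10-06 10:32:14.
+7 hours from 2014-10-06 10:32:14 is 2014-10-06 17:32:14.

2014-10-06 17:32:14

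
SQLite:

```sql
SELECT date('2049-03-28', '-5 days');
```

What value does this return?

2049-03-23

Going back 5 days within March lands on 2049-03-23.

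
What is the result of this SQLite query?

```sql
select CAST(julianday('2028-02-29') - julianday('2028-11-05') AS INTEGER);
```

-250

0 days remain in February 2028 after the 29th (29 − 29).
Full months from March 2028 through October 2028 contribute their day counts.
Then 5 days into November 2028.
Total: 0 + 31 + 30 + 31 + 30 + 31 + 31 + 30 + 31 + 5 = 250.
The subtraction is earlier − later, so the result is −250 → -250.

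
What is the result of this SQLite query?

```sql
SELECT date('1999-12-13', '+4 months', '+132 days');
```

Adding +4 months to 1999-12-13 gives 2000-04-13.
Applying '+132 days' to 2000-04-13: counting 132 days forward gives 2000-08-23.

2000-08-23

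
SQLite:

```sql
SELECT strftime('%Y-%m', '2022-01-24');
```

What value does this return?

2022-01

`%Y-%m` extracts the year-month: 2022-01.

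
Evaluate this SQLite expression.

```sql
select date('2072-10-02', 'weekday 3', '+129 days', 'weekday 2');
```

2073-02-14

`weekday 3` advances to the next Wednesday; 2072-10-02 is a Sunday, so it moves forward to 2072-10-05.
Applying '+129 days' to 2072-10-05: counting 129 days forward gives 2073-02-11.
`weekday 2` advances to the next Tuesday; 2073-02-11 is a Saturday, so it moves forward to 2073-02-14.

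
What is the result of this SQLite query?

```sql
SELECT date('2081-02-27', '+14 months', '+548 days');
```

2083-10-27

Adding +14 months to 2081-02-27 gives 2082-04-27.
Applying '+548 days' to 2082-04-27: counting 548 days forward gives 2083-10-27.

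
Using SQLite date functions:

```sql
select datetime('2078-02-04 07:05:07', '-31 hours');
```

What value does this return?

-31 hours from 2078-02-04 07:05:07 is 2078-02-03 00:05:07 (crosses midnight).

2078-02-03 00:05:07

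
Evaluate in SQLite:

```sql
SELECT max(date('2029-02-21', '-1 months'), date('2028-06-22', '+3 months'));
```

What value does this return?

date('2029-02-21', '-1 months') → 2029-01-21.
date('2028-06-22', '+3 months') → 2028-09-22.
Later of the two is 2029-01-21.

2029-01-21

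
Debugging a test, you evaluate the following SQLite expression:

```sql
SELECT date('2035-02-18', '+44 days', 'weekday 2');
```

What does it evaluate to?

Applying '+44 days' to 2035-02-18: counting 44 days forward gives 2035-04-03.
`weekday 2` advances to the next Tuesday; 2035-04-03 is already a Tuesday, so it stays at 2035-04-03.

2035-04-03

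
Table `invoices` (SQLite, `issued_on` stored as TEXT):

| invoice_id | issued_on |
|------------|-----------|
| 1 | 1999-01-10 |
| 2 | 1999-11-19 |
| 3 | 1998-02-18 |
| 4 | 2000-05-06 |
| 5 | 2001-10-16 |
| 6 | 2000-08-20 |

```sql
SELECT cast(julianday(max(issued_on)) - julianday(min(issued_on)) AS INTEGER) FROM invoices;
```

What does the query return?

1336

MIN = 1998-02-18, MAX = 2001-10-16.
10 days remain in February 1998 after the 18th (28 − 18).
Full months from March 1998 through September 2001 contribute their day counts.
Then 16 days into October 2001.
Total: 10 + 31 + 30 + 31 + 30 + 31 + 31 + 30 + 31 + 30 + 31 + 31 + 28 + 31 + 30 + 31 + 30 + 31 + 31 + 30 + 31 + 30 + 31 + 31 + 29 + 31 + 30 + 31 + 30 + 31 + 31 + 30 + 31 + 30 + 31 + 31 + 28 + 31 + 30 + 31 + 30 + 31 + 31 + 30 + 16 = 1336.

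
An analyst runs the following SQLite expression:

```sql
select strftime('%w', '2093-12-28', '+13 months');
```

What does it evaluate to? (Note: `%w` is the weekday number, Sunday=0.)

5

First apply '+13 months': 2093-12-28 → 2095-01-28.
2095-01-28 is a Friday; with Sunday=0 that is 5.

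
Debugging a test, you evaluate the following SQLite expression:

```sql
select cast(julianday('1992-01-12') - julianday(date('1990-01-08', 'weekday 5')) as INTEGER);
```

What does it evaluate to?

`weekday 5` advances to the next Friday; 1990-01-08 is a Monday, so it moves forward to 1990-01-12.
19 days remain in January 1990 after the 12th (31 − 12).
Full months from February 1990 through December 1991 contribute their day counts.
Then 12 days into January 1992.
Total: 19 + 28 + 31 + 30 + 31 + 30 + 31 + 31 + 30 + 31 + 30 + 31 + 31 + 28 + 31 + 30 + 31 + 30 + 31 + 31 + 30 + 31 + 30 + 31 + 12 = 730.

730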